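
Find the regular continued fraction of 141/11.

Run the Euclidean algorithm on 141 and 11; the successive quotients are the partial quotients a_0, a_1, ... (each step inverts the fractional part left over by the previous one):
  141 = 12*11 + 9, so a_0 = 12.
  11 = 1*9 + 2, so a_1 = 1.
  9 = 4*2 + 1, so a_2 = 4.
  2 = 2*1 + 0, so a_3 = 2.
The remainder reaches 0 after 4 divisions, so the expansion has 4 partial quotients, read off in order.

[12; 1, 4, 2]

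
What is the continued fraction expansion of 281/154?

Run the Euclidean algorithm on 281 and 154; the successive quotients are the partial quotients a_0, a_1, ... (each step inverts the fractional part left over by the previous one):
  281 = 1*154 + 127, so a_0 = 1.
  154 = 1*127 + 27, so a_1 = 1.
  127 = 4*27 + 19, so a_2 = 4.
  27 = 1*19 + 8, so a_3 = 1.
  19 = 2*8 + 3, so a_4 = 2.
  8 = 2*3 + 2, so a_5 = 2.
  3 = 1*2 + 1, so a_6 = 1.
  2 = 2*1 + 0, so a_7 = 2.
The remainder reaches 0 after 8 divisions, so the expansion has 8 partial quotients, read off in order.

[1; 1, 4, 1, 2, 2, 1, 2]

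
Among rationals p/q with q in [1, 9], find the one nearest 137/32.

30/7

Expand x = 137/32 as a continued fraction with the Euclidean algorithm:
  137 = 4*32 + 9, so a_0 = 4.
  32 = 3*9 + 5, so a_1 = 3.
  9 = 1*5 + 4, so a_2 = 1.
  5 = 1*4 + 1, so a_3 = 1.
  4 = 4*1 + 0, so a_4 = 4.
so x = [4; 3, 1, 1, 4].
Convergents (p_i = a_i*p_{i-1} + p_{i-2}, q_i = a_i*q_{i-1} + q_{i-2} with p_{-2}=0, p_{-1}=1, q_{-2}=1, q_{-1}=0), until the denominator exceeds 9:
  i=0: a_0=4, p_0 = 4*1 + 0 = 4, q_0 = 4*0 + 1 = 1.
  i=1: a_1=3, p_1 = 3*4 + 1 = 13, q_1 = 3*1 + 0 = 3.
  i=2: a_2=1, p_2 = 1*13 + 4 = 17, q_2 = 1*3 + 1 = 4.
  i=3: a_3=1, p_3 = 1*17 + 13 = 30, q_3 = 1*4 + 3 = 7.
  i=4: a_4=4, p_4 = 4*30 + 17 = 137, q_4 = 4*7 + 4 = 32.
q_4 = 32 > 9, so the last convergent with denominator <= 9 is p_3/q_3 = 30/7.
The closest fraction with denominator <= 9 is either p_3/q_3 or the intermediate fraction (k*p_3 + p_2)/(k*q_3 + q_2) with the largest k >= 1 whose denominator stays <= 9; these approach x as k grows, and every other convergent or intermediate fraction in range is farther away.
Largest k: floor((9 - q_2)/q_3) = floor((9 - 4)/7) = 0.
Since k = 0, no intermediate fraction beyond p_3/q_3 has denominator <= 9, so the convergent 30/7 is the closest (its error is |137*7 - 30*32|/(32*7) = 1/224).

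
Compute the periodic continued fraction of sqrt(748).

Write x_i = (sqrt(748) + m_i)/d_i with (m_0, d_0) = (0, 1). a_0 = floor(sqrt(748)) = 27, since 27^2 = 729 <= 748 < 784 = 28^2.
Iterate m_{i+1} = d_i*a_i - m_i, d_{i+1} = (748 - m_{i+1}^2)/d_i, a_{i+1} = floor((a_0 + m_{i+1})/d_{i+1}):
  m_1 = 1*27 - 0 = 27, d_1 = (748 - 27^2)/1 = 19/1 = 19, a_1 = floor((27 + 27)/19) = 2.
  m_2 = 19*2 - 27 = 11, d_2 = (748 - 11^2)/19 = 627/19 = 33, a_2 = floor((27 + 11)/33) = 1.
  m_3 = 33*1 - 11 = 22, d_3 = (748 - 22^2)/33 = 264/33 = 8, a_3 = floor((27 + 22)/8) = 6.
  m_4 = 8*6 - 22 = 26, d_4 = (748 - 26^2)/8 = 72/8 = 9, a_4 = floor((27 + 26)/9) = 5.
  m_5 = 9*5 - 26 = 19, d_5 = (748 - 19^2)/9 = 387/9 = 43, a_5 = floor((27 + 19)/43) = 1.
  m_6 = 43*1 - 19 = 24, d_6 = (748 - 24^2)/43 = 172/43 = 4, a_6 = floor((27 + 24)/4) = 12.
  m_7 = 4*12 - 24 = 24, d_7 = (748 - 24^2)/4 = 172/4 = 43, a_7 = floor((27 + 24)/43) = 1.
  m_8 = 43*1 - 24 = 19, d_8 = (748 - 19^2)/43 = 387/43 = 9, a_8 = floor((27 + 19)/9) = 5.
  m_9 = 9*5 - 19 = 26, d_9 = (748 - 26^2)/9 = 72/9 = 8, a_9 = floor((27 + 26)/8) = 6.
  m_10 = 8*6 - 26 = 22, d_10 = (748 - 22^2)/8 = 264/8 = 33, a_10 = floor((27 + 22)/33) = 1.
  m_11 = 33*1 - 22 = 11, d_11 = (748 - 11^2)/33 = 627/33 = 19, a_11 = floor((27 + 11)/19) = 2.
  m_12 = 19*2 - 11 = 27, d_12 = (748 - 27^2)/19 = 19/19 = 1, a_12 = floor((27 + 27)/1) = 54.
  m_13 = 1*54 - 27 = 27, d_13 = (748 - 27^2)/1 = 19/1 = 19: (m_13, d_13) = (m_1, d_1) = (27, 19), so from here the quotients repeat a_1, ..., a_12; the period length is 12.
Hence the expansion of sqrt(748) is a_0 = 27 followed by the repeating block 2, 1, 6, 5, 1, 12, 1, 5, 6, 1, 2, 54 (period 12).

[27; (2, 1, 6, 5, 1, 12, 1, 5, 6, 1, 2, 54)]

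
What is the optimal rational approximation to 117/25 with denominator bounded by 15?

Expand x = 117/25 as a continued fraction with the Euclidean algorithm:
  117 = 4*25 + 17, so a_0 = 4.
  25 = 1*17 + 8, so a_1 = 1.
  17 = 2*8 + 1, so a_2 = 2.
  8 = 8*1 + 0, so a_3 = 8.
so x = [4; 1, 2, 8].
Convergents (p_i = a_i*p_{i-1} + p_{i-2}, q_i = a_i*q_{i-1} + q_{i-2} with p_{-2}=0, p_{-1}=1, q_{-2}=1, q_{-1}=0), until the denominator exceeds 15:
  i=0: a_0=4, p_0 = 4*1 + 0 = 4, q_0 = 4*0 + 1 = 1.
  i=1: a_1=1, p_1 = 1*4 + 1 = 5, q_1 = 1*1 + 0 = 1.
  i=2: a_2=2, p_2 = 2*5 + 4 = 14, q_2 = 2*1 + 1 = 3.
  i=3: a_3=8, p_3 = 8*14 + 5 = 117, q_3 = 8*3 + 1 = 25.
q_3 = 25 > 15, so the last convergent with denominator <= 15 is p_2/q_2 = 14/3.
The closest fraction with denominator <= 15 is either p_2/q_2 or the intermediate fraction (k*p_2 + p_1)/(k*q_2 + q_1) with the largest k >= 1 whose denominator stays <= 15; these approach x as k grows, and every other convergent or intermediate fraction in range is farther away.
Largest k: floor((15 - q_1)/q_2) = floor((15 - 1)/3) = 4.
That gives (4*14 + 5)/(4*3 + 1) = 61/13.
Compare the errors: |x - 14/3| = |117*3 - 14*25|/(25*3) = 1/75, and |x - 61/13| = |117*13 - 61*25|/(25*13) = 4/325.
Cross-multiplying, 4*75 = 300 < 325 = 1*325, so 4/325 is smaller: the intermediate fraction 61/13 is closer to x than 14/3.

61/13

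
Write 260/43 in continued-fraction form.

Run the Euclidean algorithm on 260 and 43; the successive quotients are the partial quotients a_0, a_1, ... (each step inverts the fractional part left over by the previous one):
  260 = 6*43 + 2, so a_0 = 6.
  43 = 21*2 + 1, so a_1 = 21.
  2 = 2*1 + 0, so a_2 = 2.
The remainder reaches 0 after 3 divisions, so the expansion has 3 partial quotients, read off in order.

[6; 21, 2]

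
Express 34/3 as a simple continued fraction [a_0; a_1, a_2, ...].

[11; 3]

Run the Euclidean algorithm on 34 and 3; the successive quotients are the partial quotients a_0, a_1, ... (each step inverts the fractional part left over by the previous one):
  34 = 11*3 + 1, so a_0 = 11.
  3 = 3*1 + 0, so a_1 = 3.
The remainder reaches 0 after 2 divisions, so the expansion has 2 partial quotients, read off in order.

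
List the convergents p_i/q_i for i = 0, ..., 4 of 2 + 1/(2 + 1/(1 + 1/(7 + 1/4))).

2/1, 5/2, 7/3, 54/23, 223/95

Using the convergent recurrence p_i = a_i*p_{i-1} + p_{i-2}, q_i = a_i*q_{i-1} + q_{i-2} with p_{-2}=0, p_{-1}=1, q_{-2}=1, q_{-1}=0:
  i=0: a_0=2, p_0 = 2*1 + 0 = 2, q_0 = 2*0 + 1 = 1.
  i=1: a_1=2, p_1 = 2*2 + 1 = 5, q_1 = 2*1 + 0 = 2.
  i=2: a_2=1, p_2 = 1*5 + 2 = 7, q_2 = 1*2 + 1 = 3.
  i=3: a_3=7, p_3 = 7*7 + 5 = 54, q_3 = 7*3 + 2 = 23.
  i=4: a_4=4, p_4 = 4*54 + 7 = 223, q_4 = 4*23 + 3 = 95.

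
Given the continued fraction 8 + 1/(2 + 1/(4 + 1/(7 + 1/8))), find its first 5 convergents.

8/1, 17/2, 76/9, 549/65, 4468/529

Using the convergent recurrence p_i = a_i*p_{i-1} + p_{i-2}, q_i = a_i*q_{i-1} + q_{i-2} with p_{-2}=0, p_{-1}=1, q_{-2}=1, q_{-1}=0:
  i=0: a_0=8, p_0 = 8*1 + 0 = 8, q_0 = 8*0 + 1 = 1.
  i=1: a_1=2, p_1 = 2*8 + 1 = 17, q_1 = 2*1 + 0 = 2.
  i=2: a_2=4, p_2 = 4*17 + 8 = 76, q_2 = 4*2 + 1 = 9.
  i=3: a_3=7, p_3 = 7*76 + 17 = 549, q_3 = 7*9 + 2 = 65.
  i=4: a_4=8, p_4 = 8*549 + 76 = 4468, q_4 = 8*65 + 9 = 529.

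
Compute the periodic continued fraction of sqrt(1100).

Write x_i = (sqrt(1100) + m_i)/d_i with (m_0, d_0) = (0, 1). a_0 = floor(sqrt(1100)) = 33, since 33^2 = 1089 <= 1100 < 1156 = 34^2.
Iterate m_{i+1} = d_i*a_i - m_i, d_{i+1} = (1100 - m_{i+1}^2)/d_i, a_{i+1} = floor((a_0 + m_{i+1})/d_{i+1}):
  m_1 = 1*33 - 0 = 33, d_1 = (1100 - 33^2)/1 = 11/1 = 11, a_1 = floor((33 + 33)/11) = 6.
  m_2 = 11*6 - 33 = 33, d_2 = (1100 - 33^2)/11 = 11/11 = 1, a_2 = floor((33 + 33)/1) = 66.
  m_3 = 1*66 - 33 = 33, d_3 = (1100 - 33^2)/1 = 11/1 = 11: (m_3, d_3) = (m_1, d_1) = (33, 11), so from here the quotients repeat a_1, a_2; the period length is 2.
Hence the expansion of sqrt(1100) is a_0 = 33 followed by the repeating block 6, 66 (period 2).

[33; (6, 66)]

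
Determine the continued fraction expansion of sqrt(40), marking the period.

Write x_i = (sqrt(40) + m_i)/d_i with (m_0, d_0) = (0, 1). a_0 = floor(sqrt(40)) = 6, since 6^2 = 36 <= 40 < 49 = 7^2.
Iterate m_{i+1} = d_i*a_i - m_i, d_{i+1} = (40 - m_{i+1}^2)/d_i, a_{i+1} = floor((a_0 + m_{i+1})/d_{i+1}):
  m_1 = 1*6 - 0 = 6, d_1 = (40 - 6^2)/1 = 4/1 = 4, a_1 = floor((6 + 6)/4) = 3.
  m_2 = 4*3 - 6 = 6, d_2 = (40 - 6^2)/4 = 4/4 = 1, a_2 = floor((6 + 6)/1) = 12.
  m_3 = 1*12 - 6 = 6, d_3 = (40 - 6^2)/1 = 4/1 = 4: (m_3, d_3) = (m_1, d_1) = (6, 4), so from here the quotients repeat a_1, a_2; the period length is 2.
Hence the expansion of sqrt(40) is a_0 = 6 followed by the repeating block 3, 12 (period 2).

[6; (3, 12)]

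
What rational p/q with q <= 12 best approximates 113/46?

27/11

Expand x = 113/46 as a continued fraction with the Euclidean algorithm:
  113 = 2*46 + 21, so a_0 = 2.
  46 = 2*21 + 4, so a_1 = 2.
  21 = 5*4 + 1, so a_2 = 5.
  4 = 4*1 + 0, so a_3 = 4.
so x = [2; 2, 5, 4].
Convergents (p_i = a_i*p_{i-1} + p_{i-2}, q_i = a_i*q_{i-1} + q_{i-2} with p_{-2}=0, p_{-1}=1, q_{-2}=1, q_{-1}=0), until the denominator exceeds 12:
  i=0: a_0=2, p_0 = 2*1 + 0 = 2, q_0 = 2*0 + 1 = 1.
  i=1: a_1=2, p_1 = 2*2 + 1 = 5, q_1 = 2*1 + 0 = 2.
  i=2: a_2=5, p_2 = 5*5 + 2 = 27, q_2 = 5*2 + 1 = 11.
  i=3: a_3=4, p_3 = 4*27 + 5 = 113, q_3 = 4*11 + 2 = 46.
q_3 = 46 > 12, so the last convergent with denominator <= 12 is p_2/q_2 = 27/11.
The closest fraction with denominator <= 12 is either p_2/q_2 or the intermediate fraction (k*p_2 + p_1)/(k*q_2 + q_1) with the largest k >= 1 whose denominator stays <= 12; these approach x as k grows, and every other convergent or intermediate fraction in range is farther away.
Largest k: floor((12 - q_1)/q_2) = floor((12 - 2)/11) = 0.
Since k = 0, no intermediate fraction beyond p_2/q_2 has denominator <= 12, so the convergent 27/11 is the closest (its error is |113*11 - 27*46|/(46*11) = 1/506).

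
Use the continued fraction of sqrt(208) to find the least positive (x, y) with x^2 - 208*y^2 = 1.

First expand sqrt(208) as a continued fraction. With x_i = (sqrt(208) + m_i)/d_i and (m_0, d_0) = (0, 1): a_0 = floor(sqrt(208)) = 14, since 14^2 = 196 <= 208 < 225 = 15^2.
Iterate m_{i+1} = d_i*a_i - m_i, d_{i+1} = (208 - m_{i+1}^2)/d_i, a_{i+1} = floor((a_0 + m_{i+1})/d_{i+1}):
  m_1 = 1*14 - 0 = 14, d_1 = (208 - 14^2)/1 = 12/1 = 12, a_1 = floor((14 + 14)/12) = 2.
  m_2 = 12*2 - 14 = 10, d_2 = (208 - 10^2)/12 = 108/12 = 9, a_2 = floor((14 + 10)/9) = 2.
  m_3 = 9*2 - 10 = 8, d_3 = (208 - 8^2)/9 = 144/9 = 16, a_3 = floor((14 + 8)/16) = 1.
  m_4 = 16*1 - 8 = 8, d_4 = (208 - 8^2)/16 = 144/16 = 9, a_4 = floor((14 + 8)/9) = 2.
  m_5 = 9*2 - 8 = 10, d_5 = (208 - 10^2)/9 = 108/9 = 12, a_5 = floor((14 + 10)/12) = 2.
  m_6 = 12*2 - 10 = 14, d_6 = (208 - 14^2)/12 = 12/12 = 1, a_6 = floor((14 + 14)/1) = 28.
  m_7 = 1*28 - 14 = 14, d_7 = (208 - 14^2)/1 = 12/1 = 12: (m_7, d_7) = (m_1, d_1) = (14, 12), so from here the quotients repeat a_1, ..., a_6; the period length is 6.
So sqrt(208) = [14; (2, 2, 1, 2, 2, 28)] with period length k = 6.
k is even, so the fundamental solution of x^2 - 208y^2 = 1 is (p_{k-1}, q_{k-1}) = (p_5, q_5); compute convergents through index 5.
Convergents (p_i = a_i*p_{i-1} + p_{i-2}, q_i = a_i*q_{i-1} + q_{i-2} with p_{-2}=0, p_{-1}=1, q_{-2}=1, q_{-1}=0):
  i=0: a_0=14, p_0 = 14*1 + 0 = 14, q_0 = 14*0 + 1 = 1.
  i=1: a_1=2, p_1 = 2*14 + 1 = 29, q_1 = 2*1 + 0 = 2.
  i=2: a_2=2, p_2 = 2*29 + 14 = 72, q_2 = 2*2 + 1 = 5.
  i=3: a_3=1, p_3 = 1*72 + 29 = 101, q_3 = 1*5 + 2 = 7.
  i=4: a_4=2, p_4 = 2*101 + 72 = 274, q_4 = 2*7 + 5 = 19.
  i=5: a_5=2, p_5 = 2*274 + 101 = 649, q_5 = 2*19 + 7 = 45.
Check: 649^2 - 208*45^2 = 421201 - 421200 = 1, so (x, y) = (649, 45) solves the equation, and by the theorem it is the least positive solution.

(x, y) = (649, 45)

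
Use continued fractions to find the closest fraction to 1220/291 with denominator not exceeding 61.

109/26

Expand x = 1220/291 as a continued fraction with the Euclidean algorithm:
  1220 = 4*291 + 56, so a_0 = 4.
  291 = 5*56 + 11, so a_1 = 5.
  56 = 5*11 + 1, so a_2 = 5.
  11 = 11*1 + 0, so a_3 = 11.
so x = [4; 5, 5, 11].
Convergents (p_i = a_i*p_{i-1} + p_{i-2}, q_i = a_i*q_{i-1} + q_{i-2} with p_{-2}=0, p_{-1}=1, q_{-2}=1, q_{-1}=0), until the denominator exceeds 61:
  i=0: a_0=4, p_0 = 4*1 + 0 = 4, q_0 = 4*0 + 1 = 1.
  i=1: a_1=5, p_1 = 5*4 + 1 = 21, q_1 = 5*1 + 0 = 5.
  i=2: a_2=5, p_2 = 5*21 + 4 = 109, q_2 = 5*5 + 1 = 26.
  i=3: a_3=11, p_3 = 11*109 + 21 = 1220, q_3 = 11*26 + 5 = 291.
q_3 = 291 > 61, so the last convergent with denominator <= 61 is p_2/q_2 = 109/26.
The closest fraction with denominator <= 61 is either p_2/q_2 or the intermediate fraction (k*p_2 + p_1)/(k*q_2 + q_1) with the largest k >= 1 whose denominator stays <= 61; these approach x as k grows, and every other convergent or intermediate fraction in range is farther away.
Largest k: floor((61 - q_1)/q_2) = floor((61 - 5)/26) = 2.
That gives (2*109 + 21)/(2*26 + 5) = 239/57.
Compare the errors: |x - 109/26| = |1220*26 - 109*291|/(291*26) = 1/7566, and |x - 239/57| = |1220*57 - 239*291|/(291*57) = 9/16587.
Cross-multiplying, 1*16587 = 16587 < 68094 = 9*7566, so 1/7566 is smaller: the convergent 109/26 is closer to x than 239/57.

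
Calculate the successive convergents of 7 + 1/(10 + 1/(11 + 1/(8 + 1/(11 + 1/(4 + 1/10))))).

Using the convergent recurrence p_i = a_i*p_{i-1} + p_{i-2}, q_i = a_i*q_{i-1} + q_{i-2} with p_{-2}=0, p_{-1}=1, q_{-2}=1, q_{-1}=0:
  i=0: a_0=7, p_0 = 7*1 + 0 = 7, q_0 = 7*0 + 1 = 1.
  i=1: a_1=10, p_1 = 10*7 + 1 = 71, q_1 = 10*1 + 0 = 10.
  i=2: a_2=11, p_2 = 11*71 + 7 = 788, q_2 = 11*10 + 1 = 111.
  i=3: a_3=8, p_3 = 8*788 + 71 = 6375, q_3 = 8*111 + 10 = 898.
  i=4: a_4=11, p_4 = 11*6375 + 788 = 70913, q_4 = 11*898 + 111 = 9989.
  i=5: a_5=4, p_5 = 4*70913 + 6375 = 290027, q_5 = 4*9989 + 898 = 40854.
  i=6: a_6=10, p_6 = 10*290027 + 70913 = 2971183, q_6 = 10*40854 + 9989 = 418529.

7/1, 71/10, 788/111, 6375/898, 70913/9989, 290027/40854, 2971183/418529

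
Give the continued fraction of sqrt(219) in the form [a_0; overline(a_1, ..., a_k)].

[14; overline(1, 3, 1, 28)]

Write x_i = (sqrt(219) + m_i)/d_i with (m_0, d_0) = (0, 1). a_0 = floor(sqrt(219)) = 14, since 14^2 = 196 <= 219 < 225 = 15^2.
Iterate m_{i+1} = d_i*a_i - m_i, d_{i+1} = (219 - m_{i+1}^2)/d_i, a_{i+1} = floor((a_0 + m_{i+1})/d_{i+1}):
  m_1 = 1*14 - 0 = 14, d_1 = (219 - 14^2)/1 = 23/1 = 23, a_1 = floor((14 + 14)/23) = 1.
  m_2 = 23*1 - 14 = 9, d_2 = (219 - 9^2)/23 = 138/23 = 6, a_2 = floor((14 + 9)/6) = 3.
  m_3 = 6*3 - 9 = 9, d_3 = (219 - 9^2)/6 = 138/6 = 23, a_3 = floor((14 + 9)/23) = 1.
  m_4 = 23*1 - 9 = 14, d_4 = (219 - 14^2)/23 = 23/23 = 1, a_4 = floor((14 + 14)/1) = 28.
  m_5 = 1*28 - 14 = 14, d_5 = (219 - 14^2)/1 = 23/1 = 23: (m_5, d_5) = (m_1, d_1) = (14, 23), so from here the quotients repeat a_1, ..., a_4; the period length is 4.
Hence the expansion of sqrt(219) is a_0 = 14 followed by the repeating block 1, 3, 1, 28 (period 4).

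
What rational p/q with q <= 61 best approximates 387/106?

Expand x = 387/106 as a continued fraction with the Euclidean algorithm:
  387 = 3*106 + 69, so a_0 = 3.
  106 = 1*69 + 37, so a_1 = 1.
  69 = 1*37 + 32, so a_2 = 1.
  37 = 1*32 + 5, so a_3 = 1.
  32 = 6*5 + 2, so a_4 = 6.
  5 = 2*2 + 1, so a_5 = 2.
  2 = 2*1 + 0, so a_6 = 2.
so x = [3; 1, 1, 1, 6, 2, 2].
Convergents (p_i = a_i*p_{i-1} + p_{i-2}, q_i = a_i*q_{i-1} + q_{i-2} with p_{-2}=0, p_{-1}=1, q_{-2}=1, q_{-1}=0), until the denominator exceeds 61:
  i=0: a_0=3, p_0 = 3*1 + 0 = 3, q_0 = 3*0 + 1 = 1.
  i=1: a_1=1, p_1 = 1*3 + 1 = 4, q_1 = 1*1 + 0 = 1.
  i=2: a_2=1, p_2 = 1*4 + 3 = 7, q_2 = 1*1 + 1 = 2.
  i=3: a_3=1, p_3 = 1*7 + 4 = 11, q_3 = 1*2 + 1 = 3.
  i=4: a_4=6, p_4 = 6*11 + 7 = 73, q_4 = 6*3 + 2 = 20.
  i=5: a_5=2, p_5 = 2*73 + 11 = 157, q_5 = 2*20 + 3 = 43.
  i=6: a_6=2, p_6 = 2*157 + 73 = 387, q_6 = 2*43 + 20 = 106.
q_6 = 106 > 61, so the last convergent with denominator <= 61 is p_5/q_5 = 157/43.
The closest fraction with denominator <= 61 is either p_5/q_5 or the intermediate fraction (k*p_5 + p_4)/(k*q_5 + q_4) with the largest k >= 1 whose denominator stays <= 61; these approach x as k grows, and every other convergent or intermediate fraction in range is farther away.
Largest k: floor((61 - q_4)/q_5) = floor((61 - 20)/43) = 0.
Since k = 0, no intermediate fraction beyond p_5/q_5 has denominator <= 61, so the convergent 157/43 is the closest (its error is |387*43 - 157*106|/(106*43) = 1/4558).

157/43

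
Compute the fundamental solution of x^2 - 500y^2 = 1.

First expand sqrt(500) as a continued fraction. With x_i = (sqrt(500) + m_i)/d_i and (m_0, d_0) = (0, 1): a_0 = floor(sqrt(500)) = 22, since 22^2 = 484 <= 500 < 529 = 23^2.
Iterate m_{i+1} = d_i*a_i - m_i, d_{i+1} = (500 - m_{i+1}^2)/d_i, a_{i+1} = floor((a_0 + m_{i+1})/d_{i+1}):
  m_1 = 1*22 - 0 = 22, d_1 = (500 - 22^2)/1 = 16/1 = 16, a_1 = floor((22 + 22)/16) = 2.
  m_2 = 16*2 - 22 = 10, d_2 = (500 - 10^2)/16 = 400/16 = 25, a_2 = floor((22 + 10)/25) = 1.
  m_3 = 25*1 - 10 = 15, d_3 = (500 - 15^2)/25 = 275/25 = 11, a_3 = floor((22 + 15)/11) = 3.
  m_4 = 11*3 - 15 = 18, d_4 = (500 - 18^2)/11 = 176/11 = 16, a_4 = floor((22 + 18)/16) = 2.
  m_5 = 16*2 - 18 = 14, d_5 = (500 - 14^2)/16 = 304/16 = 19, a_5 = floor((22 + 14)/19) = 1.
  m_6 = 19*1 - 14 = 5, d_6 = (500 - 5^2)/19 = 475/19 = 25, a_6 = floor((22 + 5)/25) = 1.
  m_7 = 25*1 - 5 = 20, d_7 = (500 - 20^2)/25 = 100/25 = 4, a_7 = floor((22 + 20)/4) = 10.
  m_8 = 4*10 - 20 = 20, d_8 = (500 - 20^2)/4 = 100/4 = 25, a_8 = floor((22 + 20)/25) = 1.
  m_9 = 25*1 - 20 = 5, d_9 = (500 - 5^2)/25 = 475/25 = 19, a_9 = floor((22 + 5)/19) = 1.
  m_10 = 19*1 - 5 = 14, d_10 = (500 - 14^2)/19 = 304/19 = 16, a_10 = floor((22 + 14)/16) = 2.
  m_11 = 16*2 - 14 = 18, d_11 = (500 - 18^2)/16 = 176/16 = 11, a_11 = floor((22 + 18)/11) = 3.
  m_12 = 11*3 - 18 = 15, d_12 = (500 - 15^2)/11 = 275/11 = 25, a_12 = floor((22 + 15)/25) = 1.
  m_13 = 25*1 - 15 = 10, d_13 = (500 - 10^2)/25 = 400/25 = 16, a_13 = floor((22 + 10)/16) = 2.
  m_14 = 16*2 - 10 = 22, d_14 = (500 - 22^2)/16 = 16/16 = 1, a_14 = floor((22 + 22)/1) = 44.
  m_15 = 1*44 - 22 = 22, d_15 = (500 - 22^2)/1 = 16/1 = 16: (m_15, d_15) = (m_1, d_1) = (22, 16), so from here the quotients repeat a_1, ..., a_14; the period length is 14.
So sqrt(500) = [22; (2, 1, 3, 2, 1, 1, 10, 1, 1, 2, 3, 1, 2, 44)] with period length k = 14.
k is even, so the fundamental solution of x^2 - 500y^2 = 1 is (p_{k-1}, q_{k-1}) = (p_13, q_13); compute convergents through index 13.
Convergents (p_i = a_i*p_{i-1} + p_{i-2}, q_i = a_i*q_{i-1} + q_{i-2} with p_{-2}=0, p_{-1}=1, q_{-2}=1, q_{-1}=0):
  i=0: a_0=22, p_0 = 22*1 + 0 = 22, q_0 = 22*0 + 1 = 1.
  i=1: a_1=2, p_1 = 2*22 + 1 = 45, q_1 = 2*1 + 0 = 2.
  i=2: a_2=1, p_2 = 1*45 + 22 = 67, q_2 = 1*2 + 1 = 3.
  i=3: a_3=3, p_3 = 3*67 + 45 = 246, q_3 = 3*3 + 2 = 11.
  i=4: a_4=2, p_4 = 2*246 + 67 = 559, q_4 = 2*11 + 3 = 25.
  i=5: a_5=1, p_5 = 1*559 + 246 = 805, q_5 = 1*25 + 11 = 36.
  i=6: a_6=1, p_6 = 1*805 + 559 = 1364, q_6 = 1*36 + 25 = 61.
  i=7: a_7=10, p_7 = 10*1364 + 805 = 14445, q_7 = 10*61 + 36 = 646.
  i=8: a_8=1, p_8 = 1*14445 + 1364 = 15809, q_8 = 1*646 + 61 = 707.
  i=9: a_9=1, p_9 = 1*15809 + 14445 = 30254, q_9 = 1*707 + 646 = 1353.
  i=10: a_10=2, p_10 = 2*30254 + 15809 = 76317, q_10 = 2*1353 + 707 = 3413.
  i=11: a_11=3, p_11 = 3*76317 + 30254 = 259205, q_11 = 3*3413 + 1353 = 11592.
  i=12: a_12=1, p_12 = 1*259205 + 76317 = 335522, q_12 = 1*11592 + 3413 = 15005.
  i=13: a_13=2, p_13 = 2*335522 + 259205 = 930249, q_13 = 2*15005 + 11592 = 41602.
Check: 930249^2 - 500*41602^2 = 865363202001 - 865363202000 = 1, so (x, y) = (930249, 41602) solves the equation, and by the theorem it is the least positive solution.

(x, y) = (930249, 41602)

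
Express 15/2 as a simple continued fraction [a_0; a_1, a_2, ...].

Run the Euclidean algorithm on 15 and 2; the successive quotients are the partial quotients a_0, a_1, ... (each step inverts the fractional part left over by the previous one):
  15 = 7*2 + 1, so a_0 = 7.
  2 = 2*1 + 0, so a_1 = 2.
The remainder reaches 0 after 2 divisions, so the expansion has 2 partial quotients, read off in order.

[7; 2]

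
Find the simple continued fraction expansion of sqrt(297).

[17; (4, 3, 1, 1, 2, 1, 1, 3, 4, 34)]

Write x_i = (sqrt(297) + m_i)/d_i with (m_0, d_0) = (0, 1). a_0 = floor(sqrt(297)) = 17, since 17^2 = 289 <= 297 < 324 = 18^2.
Iterate m_{i+1} = d_i*a_i - m_i, d_{i+1} = (297 - m_{i+1}^2)/d_i, a_{i+1} = floor((a_0 + m_{i+1})/d_{i+1}):
  m_1 = 1*17 - 0 = 17, d_1 = (297 - 17^2)/1 = 8/1 = 8, a_1 = floor((17 + 17)/8) = 4.
  m_2 = 8*4 - 17 = 15, d_2 = (297 - 15^2)/8 = 72/8 = 9, a_2 = floor((17 + 15)/9) = 3.
  m_3 = 9*3 - 15 = 12, d_3 = (297 - 12^2)/9 = 153/9 = 17, a_3 = floor((17 + 12)/17) = 1.
  m_4 = 17*1 - 12 = 5, d_4 = (297 - 5^2)/17 = 272/17 = 16, a_4 = floor((17 + 5)/16) = 1.
  m_5 = 16*1 - 5 = 11, d_5 = (297 - 11^2)/16 = 176/16 = 11, a_5 = floor((17 + 11)/11) = 2.
  m_6 = 11*2 - 11 = 11, d_6 = (297 - 11^2)/11 = 176/11 = 16, a_6 = floor((17 + 11)/16) = 1.
  m_7 = 16*1 - 11 = 5, d_7 = (297 - 5^2)/16 = 272/16 = 17, a_7 = floor((17 + 5)/17) = 1.
  m_8 = 17*1 - 5 = 12, d_8 = (297 - 12^2)/17 = 153/17 = 9, a_8 = floor((17 + 12)/9) = 3.
  m_9 = 9*3 - 12 = 15, d_9 = (297 - 15^2)/9 = 72/9 = 8, a_9 = floor((17 + 15)/8) = 4.
  m_10 = 8*4 - 15 = 17, d_10 = (297 - 17^2)/8 = 8/8 = 1, a_10 = floor((17 + 17)/1) = 34.
  m_11 = 1*34 - 17 = 17, d_11 = (297 - 17^2)/1 = 8/1 = 8: (m_11, d_11) = (m_1, d_1) = (17, 8), so from here the quotients repeat a_1, ..., a_10; the period length is 10.
Hence the expansion of sqrt(297) is a_0 = 17 followed by the repeating block 4, 3, 1, 1, 2, 1, 1, 3, 4, 34 (period 10).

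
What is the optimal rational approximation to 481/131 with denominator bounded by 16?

Expand x = 481/131 as a continued fraction with the Euclidean algorithm:
  481 = 3*131 + 88, so a_0 = 3.
  131 = 1*88 + 43, so a_1 = 1.
  88 = 2*43 + 2, so a_2 = 2.
  43 = 21*2 + 1, so a_3 = 21.
  2 = 2*1 + 0, so a_4 = 2.
so x = [3; 1, 2, 21, 2].
Convergents (p_i = a_i*p_{i-1} + p_{i-2}, q_i = a_i*q_{i-1} + q_{i-2} with p_{-2}=0, p_{-1}=1, q_{-2}=1, q_{-1}=0), until the denominator exceeds 16:
  i=0: a_0=3, p_0 = 3*1 + 0 = 3, q_0 = 3*0 + 1 = 1.
  i=1: a_1=1, p_1 = 1*3 + 1 = 4, q_1 = 1*1 + 0 = 1.
  i=2: a_2=2, p_2 = 2*4 + 3 = 11, q_2 = 2*1 + 1 = 3.
  i=3: a_3=21, p_3 = 21*11 + 4 = 235, q_3 = 21*3 + 1 = 64.
q_3 = 64 > 16, so the last convergent with denominator <= 16 is p_2/q_2 = 11/3.
The closest fraction with denominator <= 16 is either p_2/q_2 or the intermediate fraction (k*p_2 + p_1)/(k*q_2 + q_1) with the largest k >= 1 whose denominator stays <= 16; these approach x as k grows, and every other convergent or intermediate fraction in range is farther away.
Largest k: floor((16 - q_1)/q_2) = floor((16 - 1)/3) = 5.
That gives (5*11 + 4)/(5*3 + 1) = 59/16.
Compare the errors: |x - 11/3| = |481*3 - 11*131|/(131*3) = 2/393, and |x - 59/16| = |481*16 - 59*131|/(131*16) = 33/2096.
Cross-multiplying, 2*2096 = 4192 < 12969 = 33*393, so 2/393 is smaller: the convergent 11/3 is closer to x than 59/16.

11/3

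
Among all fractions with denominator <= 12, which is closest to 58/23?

5/2

Expand x = 58/23 as a continued fraction with the Euclidean algorithm:
  58 = 2*23 + 12, so a_0 = 2.
  23 = 1*12 + 11, so a_1 = 1.
  12 = 1*11 + 1, so a_2 = 1.
  11 = 11*1 + 0, so a_3 = 11.
so x = [2; 1, 1, 11].
Convergents (p_i = a_i*p_{i-1} + p_{i-2}, q_i = a_i*q_{i-1} + q_{i-2} with p_{-2}=0, p_{-1}=1, q_{-2}=1, q_{-1}=0), until the denominator exceeds 12:
  i=0: a_0=2, p_0 = 2*1 + 0 = 2, q_0 = 2*0 + 1 = 1.
  i=1: a_1=1, p_1 = 1*2 + 1 = 3, q_1 = 1*1 + 0 = 1.
  i=2: a_2=1, p_2 = 1*3 + 2 = 5, q_2 = 1*1 + 1 = 2.
  i=3: a_3=11, p_3 = 11*5 + 3 = 58, q_3 = 11*2 + 1 = 23.
q_3 = 23 > 12, so the last convergent with denominator <= 12 is p_2/q_2 = 5/2.
The closest fraction with denominator <= 12 is either p_2/q_2 or the intermediate fraction (k*p_2 + p_1)/(k*q_2 + q_1) with the largest k >= 1 whose denominator stays <= 12; these approach x as k grows, and every other convergent or intermediate fraction in range is farther away.
Largest k: floor((12 - q_1)/q_2) = floor((12 - 1)/2) = 5.
That gives (5*5 + 3)/(5*2 + 1) = 28/11.
Compare the errors: |x - 5/2| = |58*2 - 5*23|/(23*2) = 1/46, and |x - 28/11| = |58*11 - 28*23|/(23*11) = 6/253.
Cross-multiplying, 1*253 = 253 < 276 = 6*46, so 1/46 is smaller: the convergent 5/2 is closer to x than 28/11.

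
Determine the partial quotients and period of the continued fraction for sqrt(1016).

Write x_i = (sqrt(1016) + m_i)/d_i with (m_0, d_0) = (0, 1). a_0 = floor(sqrt(1016)) = 31, since 31^2 = 961 <= 1016 < 1024 = 32^2.
Iterate m_{i+1} = d_i*a_i - m_i, d_{i+1} = (1016 - m_{i+1}^2)/d_i, a_{i+1} = floor((a_0 + m_{i+1})/d_{i+1}):
  m_1 = 1*31 - 0 = 31, d_1 = (1016 - 31^2)/1 = 55/1 = 55, a_1 = floor((31 + 31)/55) = 1.
  m_2 = 55*1 - 31 = 24, d_2 = (1016 - 24^2)/55 = 440/55 = 8, a_2 = floor((31 + 24)/8) = 6.
  m_3 = 8*6 - 24 = 24, d_3 = (1016 - 24^2)/8 = 440/8 = 55, a_3 = floor((31 + 24)/55) = 1.
  m_4 = 55*1 - 24 = 31, d_4 = (1016 - 31^2)/55 = 55/55 = 1, a_4 = floor((31 + 31)/1) = 62.
  m_5 = 1*62 - 31 = 31, d_5 = (1016 - 31^2)/1 = 55/1 = 55: (m_5, d_5) = (m_1, d_1) = (31, 55), so from here the quotients repeat a_1, ..., a_4; the period length is 4.
Hence the expansion of sqrt(1016) is a_0 = 31 followed by the repeating block 1, 6, 1, 62 (period 4).

[31; (1, 6, 1, 62)]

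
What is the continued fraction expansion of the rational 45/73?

Run the Euclidean algorithm on 45 and 73; the successive quotients are the partial quotients a_0, a_1, ... (each step inverts the fractional part left over by the previous one):
  45 = 0*73 + 45, so a_0 = 0.
  73 = 1*45 + 28, so a_1 = 1.
  45 = 1*28 + 17, so a_2 = 1.
  28 = 1*17 + 11, so a_3 = 1.
  17 = 1*11 + 6, so a_4 = 1.
  11 = 1*6 + 5, so a_5 = 1.
  6 = 1*5 + 1, so a_6 = 1.
  5 = 5*1 + 0, so a_7 = 5.
The remainder reaches 0 after 8 divisions, so the expansion has 8 partial quotients, read off in order.

[0; 1, 1, 1, 1, 1, 1, 5]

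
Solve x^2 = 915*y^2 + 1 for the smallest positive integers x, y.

(x, y) = (121, 4)

First expand sqrt(915) as a continued fraction. With x_i = (sqrt(915) + m_i)/d_i and (m_0, d_0) = (0, 1): a_0 = floor(sqrt(915)) = 30, since 30^2 = 900 <= 915 < 961 = 31^2.
Iterate m_{i+1} = d_i*a_i - m_i, d_{i+1} = (915 - m_{i+1}^2)/d_i, a_{i+1} = floor((a_0 + m_{i+1})/d_{i+1}):
  m_1 = 1*30 - 0 = 30, d_1 = (915 - 30^2)/1 = 15/1 = 15, a_1 = floor((30 + 30)/15) = 4.
  m_2 = 15*4 - 30 = 30, d_2 = (915 - 30^2)/15 = 15/15 = 1, a_2 = floor((30 + 30)/1) = 60.
  m_3 = 1*60 - 30 = 30, d_3 = (915 - 30^2)/1 = 15/1 = 15: (m_3, d_3) = (m_1, d_1) = (30, 15), so from here the quotients repeat a_1, a_2; the period length is 2.
So sqrt(915) = [30; (4, 60)] with period length k = 2.
k is even, so the fundamental solution of x^2 - 915y^2 = 1 is (p_{k-1}, q_{k-1}) = (p_1, q_1); compute convergents through index 1.
Convergents (p_i = a_i*p_{i-1} + p_{i-2}, q_i = a_i*q_{i-1} + q_{i-2} with p_{-2}=0, p_{-1}=1, q_{-2}=1, q_{-1}=0):
  i=0: a_0=30, p_0 = 30*1 + 0 = 30, q_0 = 30*0 + 1 = 1.
  i=1: a_1=4, p_1 = 4*30 + 1 = 121, q_1 = 4*1 + 0 = 4.
Check: 121^2 - 915*4^2 = 14641 - 14640 = 1, so (x, y) = (121, 4) solves the equation, and by the theorem it is the least positive solution.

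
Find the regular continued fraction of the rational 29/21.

Run the Euclidean algorithm on 29 and 21; the successive quotients are the partial quotients a_0, a_1, ... (each step inverts the fractional part left over by the previous one):
  29 = 1*21 + 8, so a_0 = 1.
  21 = 2*8 + 5, so a_1 = 2.
  8 = 1*5 + 3, so a_2 = 1.
  5 = 1*3 + 2, so a_3 = 1.
  3 = 1*2 + 1, so a_4 = 1.
  2 = 2*1 + 0, so a_5 = 2.
The remainder reaches 0 after 6 divisions, so the expansion has 6 partial quotients, read off in order.

[1; 2, 1, 1, 1, 2]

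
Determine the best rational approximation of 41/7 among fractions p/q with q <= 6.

35/6

Expand x = 41/7 as a continued fraction with the Euclidean algorithm:
  41 = 5*7 + 6, so a_0 = 5.
  7 = 1*6 + 1, so a_1 = 1.
  6 = 6*1 + 0, so a_2 = 6.
so x = [5; 1, 6].
Convergents (p_i = a_i*p_{i-1} + p_{i-2}, q_i = a_i*q_{i-1} + q_{i-2} with p_{-2}=0, p_{-1}=1, q_{-2}=1, q_{-1}=0), until the denominator exceeds 6:
  i=0: a_0=5, p_0 = 5*1 + 0 = 5, q_0 = 5*0 + 1 = 1.
  i=1: a_1=1, p_1 = 1*5 + 1 = 6, q_1 = 1*1 + 0 = 1.
  i=2: a_2=6, p_2 = 6*6 + 5 = 41, q_2 = 6*1 + 1 = 7.
q_2 = 7 > 6, so the last convergent with denominator <= 6 is p_1/q_1 = 6/1.
The closest fraction with denominator <= 6 is either p_1/q_1 or the intermediate fraction (k*p_1 + p_0)/(k*q_1 + q_0) with the largest k >= 1 whose denominator stays <= 6; these approach x as k grows, and every other convergent or intermediate fraction in range is farther away.
Largest k: floor((6 - q_0)/q_1) = floor((6 - 1)/1) = 5.
That gives (5*6 + 5)/(5*1 + 1) = 35/6.
Compare the errors: |x - 6/1| = |41*1 - 6*7|/(7*1) = 1/7, and |x - 35/6| = |41*6 - 35*7|/(7*6) = 1/42.
Cross-multiplying, 1*7 = 7 < 42 = 1*42, so 1/42 is smaller: the intermediate fraction 35/6 is closer to x than 6/1.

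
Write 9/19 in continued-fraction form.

Run the Euclidean algorithm on 9 and 19; the successive quotients are the partial quotients a_0, a_1, ... (each step inverts the fractional part left over by the previous one):
  9 = 0*19 + 9, so a_0 = 0.
  19 = 2*9 + 1, so a_1 = 2.
  9 = 9*1 + 0, so a_2 = 9.
The remainder reaches 0 after 3 divisions, so the expansion has 3 partial quotients, read off in order.

[0; 2, 9]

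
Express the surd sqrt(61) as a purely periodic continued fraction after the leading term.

[7; (1, 4, 3, 1, 2, 2, 1, 3, 4, 1, 14)]

Write x_i = (sqrt(61) + m_i)/d_i with (m_0, d_0) = (0, 1). a_0 = floor(sqrt(61)) = 7, since 7^2 = 49 <= 61 < 64 = 8^2.
Iterate m_{i+1} = d_i*a_i - m_i, d_{i+1} = (61 - m_{i+1}^2)/d_i, a_{i+1} = floor((a_0 + m_{i+1})/d_{i+1}):
  m_1 = 1*7 - 0 = 7, d_1 = (61 - 7^2)/1 = 12/1 = 12, a_1 = floor((7 + 7)/12) = 1.
  m_2 = 12*1 - 7 = 5, d_2 = (61 - 5^2)/12 = 36/12 = 3, a_2 = floor((7 + 5)/3) = 4.
  m_3 = 3*4 - 5 = 7, d_3 = (61 - 7^2)/3 = 12/3 = 4, a_3 = floor((7 + 7)/4) = 3.
  m_4 = 4*3 - 7 = 5, d_4 = (61 - 5^2)/4 = 36/4 = 9, a_4 = floor((7 + 5)/9) = 1.
  m_5 = 9*1 - 5 = 4, d_5 = (61 - 4^2)/9 = 45/9 = 5, a_5 = floor((7 + 4)/5) = 2.
  m_6 = 5*2 - 4 = 6, d_6 = (61 - 6^2)/5 = 25/5 = 5, a_6 = floor((7 + 6)/5) = 2.
  m_7 = 5*2 - 6 = 4, d_7 = (61 - 4^2)/5 = 45/5 = 9, a_7 = floor((7 + 4)/9) = 1.
  m_8 = 9*1 - 4 = 5, d_8 = (61 - 5^2)/9 = 36/9 = 4, a_8 = floor((7 + 5)/4) = 3.
  m_9 = 4*3 - 5 = 7, d_9 = (61 - 7^2)/4 = 12/4 = 3, a_9 = floor((7 + 7)/3) = 4.
  m_10 = 3*4 - 7 = 5, d_10 = (61 - 5^2)/3 = 36/3 = 12, a_10 = floor((7 + 5)/12) = 1.
  m_11 = 12*1 - 5 = 7, d_11 = (61 - 7^2)/12 = 12/12 = 1, a_11 = floor((7 + 7)/1) = 14.
  m_12 = 1*14 - 7 = 7, d_12 = (61 - 7^2)/1 = 12/1 = 12: (m_12, d_12) = (m_1, d_1) = (7, 12), so from here the quotients repeat a_1, ..., a_11; the period length is 11.
Hence the expansion of sqrt(61) is a_0 = 7 followed by the repeating block 1, 4, 3, 1, 2, 2, 1, 3, 4, 1, 14 (period 11).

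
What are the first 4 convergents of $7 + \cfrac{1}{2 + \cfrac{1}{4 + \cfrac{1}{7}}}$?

7/1, 15/2, 67/9, 484/65

Using the convergent recurrence p_i = a_i*p_{i-1} + p_{i-2}, q_i = a_i*q_{i-1} + q_{i-2} with p_{-2}=0, p_{-1}=1, q_{-2}=1, q_{-1}=0:
  i=0: a_0=7, p_0 = 7*1 + 0 = 7, q_0 = 7*0 + 1 = 1.
  i=1: a_1=2, p_1 = 2*7 + 1 = 15, q_1 = 2*1 + 0 = 2.
  i=2: a_2=4, p_2 = 4*15 + 7 = 67, q_2 = 4*2 + 1 = 9.
  i=3: a_3=7, p_3 = 7*67 + 15 = 484, q_3 = 7*9 + 2 = 65.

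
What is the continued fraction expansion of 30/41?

Run the Euclidean algorithm on 30 and 41; the successive quotients are the partial quotients a_0, a_1, ... (each step inverts the fractional part left over by the previous one):
  30 = 0*41 + 30, so a_0 = 0.
  41 = 1*30 + 11, so a_1 = 1.
  30 = 2*11 + 8, so a_2 = 2.
  11 = 1*8 + 3, so a_3 = 1.
  8 = 2*3 + 2, so a_4 = 2.
  3 = 1*2 + 1, so a_5 = 1.
  2 = 2*1 + 0, so a_6 = 2.
The remainder reaches 0 after 7 divisions, so the expansion has 7 partial quotients, read off in order.

[0; 1, 2, 1, 2, 1, 2]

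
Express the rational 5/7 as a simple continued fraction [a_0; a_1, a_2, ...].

Run the Euclidean algorithm on 5 and 7; the successive quotients are the partial quotients a_0, a_1, ... (each step inverts the fractional part left over by the previous one):
  5 = 0*7 + 5, so a_0 = 0.
  7 = 1*5 + 2, so a_1 = 1.
  5 = 2*2 + 1, so a_2 = 2.
  2 = 2*1 + 0, so a_3 = 2.
The remainder reaches 0 after 4 divisions, so the expansion has 4 partial quotients, read off in order.

[0; 1, 2, 2]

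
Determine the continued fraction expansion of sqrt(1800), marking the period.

Write x_i = (sqrt(1800) + m_i)/d_i with (m_0, d_0) = (0, 1). a_0 = floor(sqrt(1800)) = 42, since 42^2 = 1764 <= 1800 < 1849 = 43^2.
Iterate m_{i+1} = d_i*a_i - m_i, d_{i+1} = (1800 - m_{i+1}^2)/d_i, a_{i+1} = floor((a_0 + m_{i+1})/d_{i+1}):
  m_1 = 1*42 - 0 = 42, d_1 = (1800 - 42^2)/1 = 36/1 = 36, a_1 = floor((42 + 42)/36) = 2.
  m_2 = 36*2 - 42 = 30, d_2 = (1800 - 30^2)/36 = 900/36 = 25, a_2 = floor((42 + 30)/25) = 2.
  m_3 = 25*2 - 30 = 20, d_3 = (1800 - 20^2)/25 = 1400/25 = 56, a_3 = floor((42 + 20)/56) = 1.
  m_4 = 56*1 - 20 = 36, d_4 = (1800 - 36^2)/56 = 504/56 = 9, a_4 = floor((42 + 36)/9) = 8.
  m_5 = 9*8 - 36 = 36, d_5 = (1800 - 36^2)/9 = 504/9 = 56, a_5 = floor((42 + 36)/56) = 1.
  m_6 = 56*1 - 36 = 20, d_6 = (1800 - 20^2)/56 = 1400/56 = 25, a_6 = floor((42 + 20)/25) = 2.
  m_7 = 25*2 - 20 = 30, d_7 = (1800 - 30^2)/25 = 900/25 = 36, a_7 = floor((42 + 30)/36) = 2.
  m_8 = 36*2 - 30 = 42, d_8 = (1800 - 42^2)/36 = 36/36 = 1, a_8 = floor((42 + 42)/1) = 84.
  m_9 = 1*84 - 42 = 42, d_9 = (1800 - 42^2)/1 = 36/1 = 36: (m_9, d_9) = (m_1, d_1) = (42, 36), so from here the quotients repeat a_1, ..., a_8; the period length is 8.
Hence the expansion of sqrt(1800) is a_0 = 42 followed by the repeating block 2, 2, 1, 8, 1, 2, 2, 84 (period 8).

[42; (2, 2, 1, 8, 1, 2, 2, 84)]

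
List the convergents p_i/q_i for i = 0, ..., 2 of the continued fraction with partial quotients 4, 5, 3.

Using the convergent recurrence p_i = a_i*p_{i-1} + p_{i-2}, q_i = a_i*q_{i-1} + q_{i-2} with p_{-2}=0, p_{-1}=1, q_{-2}=1, q_{-1}=0:
  i=0: a_0=4, p_0 = 4*1 + 0 = 4, q_0 = 4*0 + 1 = 1.
  i=1: a_1=5, p_1 = 5*4 + 1 = 21, q_1 = 5*1 + 0 = 5.
  i=2: a_2=3, p_2 = 3*21 + 4 = 67, q_2 = 3*5 + 1 = 16.

4/1, 21/5, 67/16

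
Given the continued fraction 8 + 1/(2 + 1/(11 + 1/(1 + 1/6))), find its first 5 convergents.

Using the convergent recurrence p_i = a_i*p_{i-1} + p_{i-2}, q_i = a_i*q_{i-1} + q_{i-2} with p_{-2}=0, p_{-1}=1, q_{-2}=1, q_{-1}=0:
  i=0: a_0=8, p_0 = 8*1 + 0 = 8, q_0 = 8*0 + 1 = 1.
  i=1: a_1=2, p_1 = 2*8 + 1 = 17, q_1 = 2*1 + 0 = 2.
  i=2: a_2=11, p_2 = 11*17 + 8 = 195, q_2 = 11*2 + 1 = 23.
  i=3: a_3=1, p_3 = 1*195 + 17 = 212, q_3 = 1*23 + 2 = 25.
  i=4: a_4=6, p_4 = 6*212 + 195 = 1467, q_4 = 6*25 + 23 = 173.

8/1, 17/2, 195/23, 212/25, 1467/173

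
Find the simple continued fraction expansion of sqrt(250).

Write x_i = (sqrt(250) + m_i)/d_i with (m_0, d_0) = (0, 1). a_0 = floor(sqrt(250)) = 15, since 15^2 = 225 <= 250 < 256 = 16^2.
Iterate m_{i+1} = d_i*a_i - m_i, d_{i+1} = (250 - m_{i+1}^2)/d_i, a_{i+1} = floor((a_0 + m_{i+1})/d_{i+1}):
  m_1 = 1*15 - 0 = 15, d_1 = (250 - 15^2)/1 = 25/1 = 25, a_1 = floor((15 + 15)/25) = 1.
  m_2 = 25*1 - 15 = 10, d_2 = (250 - 10^2)/25 = 150/25 = 6, a_2 = floor((15 + 10)/6) = 4.
  m_3 = 6*4 - 10 = 14, d_3 = (250 - 14^2)/6 = 54/6 = 9, a_3 = floor((15 + 14)/9) = 3.
  m_4 = 9*3 - 14 = 13, d_4 = (250 - 13^2)/9 = 81/9 = 9, a_4 = floor((15 + 13)/9) = 3.
  m_5 = 9*3 - 13 = 14, d_5 = (250 - 14^2)/9 = 54/9 = 6, a_5 = floor((15 + 14)/6) = 4.
  m_6 = 6*4 - 14 = 10, d_6 = (250 - 10^2)/6 = 150/6 = 25, a_6 = floor((15 + 10)/25) = 1.
  m_7 = 25*1 - 10 = 15, d_7 = (250 - 15^2)/25 = 25/25 = 1, a_7 = floor((15 + 15)/1) = 30.
  m_8 = 1*30 - 15 = 15, d_8 = (250 - 15^2)/1 = 25/1 = 25: (m_8, d_8) = (m_1, d_1) = (15, 25), so from here the quotients repeat a_1, ..., a_7; the period length is 7.
Hence the expansion of sqrt(250) is a_0 = 15 followed by the repeating block 1, 4, 3, 3, 4, 1, 30 (period 7).

[15; (1, 4, 3, 3, 4, 1, 30)]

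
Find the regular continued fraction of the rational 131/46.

Run the Euclidean algorithm on 131 and 46; the successive quotients are the partial quotients a_0, a_1, ... (each step inverts the fractional part left over by the previous one):
  131 = 2*46 + 39, so a_0 = 2.
  46 = 1*39 + 7, so a_1 = 1.
  39 = 5*7 + 4, so a_2 = 5.
  7 = 1*4 + 3, so a_3 = 1.
  4 = 1*3 + 1, so a_4 = 1.
  3 = 3*1 + 0, so a_5 = 3.
The remainder reaches 0 after 6 divisions, so the expansion has 6 partial quotients, read off in order.

[2; 1, 5, 1, 1, 3]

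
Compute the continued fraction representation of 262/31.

[8; 2, 4, 1, 2]

Run the Euclidean algorithm on 262 and 31; the successive quotients are the partial quotients a_0, a_1, ... (each step inverts the fractional part left over by the previous one):
  262 = 8*31 + 14, so a_0 = 8.
  31 = 2*14 + 3, so a_1 = 2.
  14 = 4*3 + 2, so a_2 = 4.
  3 = 1*2 + 1, so a_3 = 1.
  2 = 2*1 + 0, so a_4 = 2.
The remainder reaches 0 after 5 divisions, so the expansion has 5 partial quotients, read off in order.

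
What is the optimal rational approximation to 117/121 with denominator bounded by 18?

17/18

Expand x = 117/121 as a continued fraction with the Euclidean algorithm:
  117 = 0*121 + 117, so a_0 = 0.
  121 = 1*117 + 4, so a_1 = 1.
  117 = 29*4 + 1, so a_2 = 29.
  4 = 4*1 + 0, so a_3 = 4.
so x = [0; 1, 29, 4].
Convergents (p_i = a_i*p_{i-1} + p_{i-2}, q_i = a_i*q_{i-1} + q_{i-2} with p_{-2}=0, p_{-1}=1, q_{-2}=1, q_{-1}=0), until the denominator exceeds 18:
  i=0: a_0=0, p_0 = 0*1 + 0 = 0, q_0 = 0*0 + 1 = 1.
  i=1: a_1=1, p_1 = 1*0 + 1 = 1, q_1 = 1*1 + 0 = 1.
  i=2: a_2=29, p_2 = 29*1 + 0 = 29, q_2 = 29*1 + 1 = 30.
q_2 = 30 > 18, so the last convergent with denominator <= 18 is p_1/q_1 = 1/1.
The closest fraction with denominator <= 18 is either p_1/q_1 or the intermediate fraction (k*p_1 + p_0)/(k*q_1 + q_0) with the largest k >= 1 whose denominator stays <= 18; these approach x as k grows, and every other convergent or intermediate fraction in range is farther away.
Largest k: floor((18 - q_0)/q_1) = floor((18 - 1)/1) = 17.
That gives (17*1 + 0)/(17*1 + 1) = 17/18.
Compare the errors: |x - 1/1| = |117*1 - 1*121|/(121*1) = 4/121, and |x - 17/18| = |117*18 - 17*121|/(121*18) = 49/2178.
Cross-multiplying, 49*121 = 5929 < 8712 = 4*2178, so 49/2178 is smaller: the intermediate fraction 17/18 is closer to x than 1/1.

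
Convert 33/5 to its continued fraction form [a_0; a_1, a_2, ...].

Run the Euclidean algorithm on 33 and 5; the successive quotients are the partial quotients a_0, a_1, ... (each step inverts the fractional part left over by the previous one):
  33 = 6*5 + 3, so a_0 = 6.
  5 = 1*3 + 2, so a_1 = 1.
  3 = 1*2 + 1, so a_2 = 1.
  2 = 2*1 + 0, so a_3 = 2.
The remainder reaches 0 after 4 divisions, so the expansion has 4 partial quotients, read off in order.

[6; 1, 1, 2]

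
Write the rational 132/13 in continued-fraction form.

Run the Euclidean algorithm on 132 and 13; the successive quotients are the partial quotients a_0, a_1, ... (each step inverts the fractional part left over by the previous one):
  132 = 10*13 + 2, so a_0 = 10.
  13 = 6*2 + 1, so a_1 = 6.
  2 = 2*1 + 0, so a_2 = 2.
The remainder reaches 0 after 3 divisions, so the expansion has 3 partial quotients, read off in order.

[10; 6, 2]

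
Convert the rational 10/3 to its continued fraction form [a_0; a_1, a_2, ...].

[3; 3]

Run the Euclidean algorithm on 10 and 3; the successive quotients are the partial quotients a_0, a_1, ... (each step inverts the fractional part left over by the previous one):
  10 = 3*3 + 1, so a_0 = 3.
  3 = 3*1 + 0, so a_1 = 3.
The remainder reaches 0 after 2 divisions, so the expansion has 2 partial quotients, read off in order.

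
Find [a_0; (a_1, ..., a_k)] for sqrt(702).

[26; (2, 52)]

Write x_i = (sqrt(702) + m_i)/d_i with (m_0, d_0) = (0, 1). a_0 = floor(sqrt(702)) = 26, since 26^2 = 676 <= 702 < 729 = 27^2.
Iterate m_{i+1} = d_i*a_i - m_i, d_{i+1} = (702 - m_{i+1}^2)/d_i, a_{i+1} = floor((a_0 + m_{i+1})/d_{i+1}):
  m_1 = 1*26 - 0 = 26, d_1 = (702 - 26^2)/1 = 26/1 = 26, a_1 = floor((26 + 26)/26) = 2.
  m_2 = 26*2 - 26 = 26, d_2 = (702 - 26^2)/26 = 26/26 = 1, a_2 = floor((26 + 26)/1) = 52.
  m_3 = 1*52 - 26 = 26, d_3 = (702 - 26^2)/1 = 26/1 = 26: (m_3, d_3) = (m_1, d_1) = (26, 26), so from here the quotients repeat a_1, a_2; the period length is 2.
Hence the expansion of sqrt(702) is a_0 = 26 followed by the repeating block 2, 52 (period 2).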